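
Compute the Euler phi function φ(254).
126

254 = 2 × 127
φ(n) = n × ∏(1 - 1/p) for each prime p dividing n
φ(254) = 254 × (1 - 1/2) × (1 - 1/127) = 126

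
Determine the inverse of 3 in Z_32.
11

gcd(3, 32) = 1, so the inverse exists.
Extended Euclidean algorithm on (32, 3):
32 = 10 × 3 + 2  ⟹  2 = (1)·32 + (-10)·3
3 = 1 × 2 + 1  ⟹  1 = (-1)·32 + (11)·3
So (11)·3 ≡ 1 (mod 32), i.e. 3^(-1) ≡ 11 (mod 32).
Check: 3 × 11 = 33 ≡ 1 (mod 32)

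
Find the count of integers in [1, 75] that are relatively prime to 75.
40

75 = 3 × 5^2
φ(n) = n × ∏(1 - 1/p) for each prime p dividing n
φ(75) = 75 × (1 - 1/3) × (1 - 1/5) = 40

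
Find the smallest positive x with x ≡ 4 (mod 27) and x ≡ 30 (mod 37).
733

Using Chinese Remainder Theorem:
M = 27 × 37 = 999
M1 = 37, M2 = 27
y1 = 37^(-1) mod 27 = 19
y2 = 27^(-1) mod 37 = 11
x = (4×37×19 + 30×27×11) mod 999 = 733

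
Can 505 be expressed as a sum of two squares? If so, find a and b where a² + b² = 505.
8² + 21² (a=8, b=21)

Factorization: 505 = 5 × 101
By Fermat: n is sum of two squares iff every prime p ≡ 3 (mod 4) appears to even power.
All primes ≡ 3 (mod 4) appear to even power.
Search a = 0, 1, 2, … for 505 - a² a perfect square: first hit at a = 8: 505 - 64 = 441 = 21².
505 = 8² + 21² = 64 + 441 ✓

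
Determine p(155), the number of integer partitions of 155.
66493182097

p(n) counts ways to write n as a sum of positive integers (order ignored).
Euler's pentagonal recurrence: p(k) = p(k-1) + p(k-2) - p(k-5) - p(k-7) + p(k-12) + p(k-15) - ... (offsets j(3j∓1)/2, signs ++--, p(0)=1, p(<0)=0).
DP table for k = 0..154: p(0)=1, p(1)=1, p(2)=2, p(3)=3, p(4)=5, p(5)=7, p(6)=11, p(7)=15, p(8)=22, p(9)=30, p(10)=42, p(11)=56, p(12)=77, p(13)=101, p(14)=135, p(15)=176, p(16)=231, p(17)=297, p(18)=385, p(19)=490, p(20)=627, p(21)=792, p(22)=1002, p(23)=1255, p(24)=1575, p(25)=1958, p(26)=2436, p(27)=3010, p(28)=3718, p(29)=4565, p(30)=5604, p(31)=6842, p(32)=8349, p(33)=10143, p(34)=12310, p(35)=14883, p(36)=17977, p(37)=21637, p(38)=26015, p(39)=31185, p(40)=37338, p(41)=44583, p(42)=53174, p(43)=63261, p(44)=75175, p(45)=89134, p(46)=105558, p(47)=124754, p(48)=147273, p(49)=173525, p(50)=204226, p(51)=239943, p(52)=281589, p(53)=329931, p(54)=386155, p(55)=451276, p(56)=526823, p(57)=614154, p(58)=715220, p(59)=831820, p(60)=966467, p(61)=1121505, p(62)=1300156, p(63)=1505499, p(64)=1741630, p(65)=2012558, p(66)=2323520, p(67)=2679689, p(68)=3087735, p(69)=3554345, p(70)=4087968, p(71)=4697205, p(72)=5392783, p(73)=6185689, p(74)=7089500, p(75)=8118264, p(76)=9289091, p(77)=10619863, p(78)=12132164, p(79)=13848650, p(80)=15796476, p(81)=18004327, p(82)=20506255, p(83)=23338469, p(84)=26543660, p(85)=30167357, p(86)=34262962, p(87)=38887673, p(88)=44108109, p(89)=49995925, p(90)=56634173, p(91)=64112359, p(92)=72533807, p(93)=82010177, p(94)=92669720, p(95)=104651419, p(96)=118114304, p(97)=133230930, p(98)=150198136, p(99)=169229875, p(100)=190569292, p(101)=214481126, p(102)=241265379, p(103)=271248950, p(104)=304801365, p(105)=342325709, p(106)=384276336, p(107)=431149389, p(108)=483502844, p(109)=541946240, p(110)=607163746, p(111)=679903203, p(112)=761002156, p(113)=851376628, p(114)=952050665, p(115)=1064144451, p(116)=1188908248, p(117)=1327710076, p(118)=1482074143, p(119)=1653668665, p(120)=1844349560, p(121)=2056148051, p(122)=2291320912, p(123)=2552338241, p(124)=2841940500, p(125)=3163127352, p(126)=3519222692, p(127)=3913864295, p(128)=4351078600, p(129)=4835271870, p(130)=5371315400, p(131)=5964539504, p(132)=6620830889, p(133)=7346629512, p(134)=8149040695, p(135)=9035836076, p(136)=10015581680, p(137)=11097645016, p(138)=12292341831, p(139)=13610949895, p(140)=15065878135, p(141)=16670689208, p(142)=18440293320, p(143)=20390982757, p(144)=22540654445, p(145)=24908858009, p(146)=27517052599, p(147)=30388671978, p(148)=33549419497, p(149)=37027355200, p(150)=40853235313, p(151)=45060624582, p(152)=49686288421, p(153)=54770336324, p(154)=60356673280.
Final step: p(155) = p(154) + p(153) - p(150) - p(148) + p(143) + p(140) - p(133) - p(129) + p(120) + p(115) - p(104) - p(98) + p(85) + p(78) - p(63) - p(55) + p(38) + p(29) - p(10) - p(0)
= 60356673280 + 54770336324 - 40853235313 - 33549419497 + 20390982757 + 15065878135 - 7346629512 - 4835271870 + 1844349560 + 1064144451 - 304801365 - 150198136 + 30167357 + 12132164 - 1505499 - 451276 + 26015 + 4565 - 42 - 1
= 66493182097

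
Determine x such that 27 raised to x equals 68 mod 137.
110

Baby-step giant-step with step n = ⌈√137⌉ = 12.
Baby steps 27^j mod 137 (j:value) for j=0..11: 0:1, 1:27, 2:44, 3:92, 4:18, 5:75, 6:107, 7:12, 8:50, 9:117, 10:8, 11:79.
Giant-step multiplier: 27^(-12) ≡ 27^(136-12) = 27^124 ≡ 65 (mod 137).
Giant steps γ_i = 68·65^i mod 137: γ_0=68, γ_1=36, γ_2=11, γ_3=30, γ_4=32, γ_5=25, γ_6=118, γ_7=135, γ_8=7, γ_9=44 (in table at j=2).
x = i·n + j = 9·12 + 2 = 110.
Check: 27^110 ≡ 68 (mod 137).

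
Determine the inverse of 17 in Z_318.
131

gcd(17, 318) = 1, so the inverse exists.
Extended Euclidean algorithm on (318, 17):
318 = 18 × 17 + 12  ⟹  12 = (1)·318 + (-18)·17
17 = 1 × 12 + 5  ⟹  5 = (-1)·318 + (19)·17
12 = 2 × 5 + 2  ⟹  2 = (3)·318 + (-56)·17
5 = 2 × 2 + 1  ⟹  1 = (-7)·318 + (131)·17
So (131)·17 ≡ 1 (mod 318), i.e. 17^(-1) ≡ 131 (mod 318).
Check: 17 × 131 = 2227 ≡ 1 (mod 318)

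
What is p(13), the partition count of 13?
101

p(n) counts ways to write n as a sum of positive integers (order ignored).
Euler's pentagonal recurrence: p(k) = p(k-1) + p(k-2) - p(k-5) - p(k-7) + p(k-12) + p(k-15) - ... (offsets j(3j∓1)/2, signs ++--, p(0)=1, p(<0)=0).
DP table for k = 0..12: p(0)=1, p(1)=1, p(2)=2, p(3)=3, p(4)=5, p(5)=7, p(6)=11, p(7)=15, p(8)=22, p(9)=30, p(10)=42, p(11)=56, p(12)=77.
Final step: p(13) = p(12) + p(11) - p(8) - p(6) + p(1)
= 77 + 56 - 22 - 11 + 1
= 101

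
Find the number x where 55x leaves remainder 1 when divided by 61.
10

gcd(55, 61) = 1, so the inverse exists.
Extended Euclidean algorithm on (61, 55):
61 = 1 × 55 + 6  ⟹  6 = (1)·61 + (-1)·55
55 = 9 × 6 + 1  ⟹  1 = (-9)·61 + (10)·55
So (10)·55 ≡ 1 (mod 61), i.e. 55^(-1) ≡ 10 (mod 61).
Check: 55 × 10 = 550 ≡ 1 (mod 61)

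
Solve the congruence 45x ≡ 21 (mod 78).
x ≡ 23 (mod 26)

gcd(45, 78) = 3, which divides 21, so solutions exist.
Divide through by 3: 15x ≡ 7 (mod 26).
Find 15^(-1) mod 26 by the extended Euclidean algorithm:
26 = 1 × 15 + 11  ⟹  11 = (1)·26 + (-1)·15
15 = 1 × 11 + 4  ⟹  4 = (-1)·26 + (2)·15
11 = 2 × 4 + 3  ⟹  3 = (3)·26 + (-5)·15
4 = 1 × 3 + 1  ⟹  1 = (-4)·26 + (7)·15
So (7)·15 ≡ 1 (mod 26), i.e. 15^(-1) ≡ 7 (mod 26).
x ≡ 7 × 7 = 49 ≡ 23 (mod 26).
Check: 45 × 23 = 1035 ≡ 21 (mod 78).
x ≡ 23 (mod 26), giving 3 solutions mod 78.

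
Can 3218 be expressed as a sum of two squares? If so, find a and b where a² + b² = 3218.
37² + 43² (a=37, b=43)

Factorization: 3218 = 2 × 1609
By Fermat: n is sum of two squares iff every prime p ≡ 3 (mod 4) appears to even power.
All primes ≡ 3 (mod 4) appear to even power.
Search a = 0, 1, 2, … for 3218 - a² a perfect square: first hit at a = 37: 3218 - 1369 = 1849 = 43².
3218 = 37² + 43² = 1369 + 1849 ✓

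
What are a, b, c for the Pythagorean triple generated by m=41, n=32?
(657, 2624, 2705)

Euclid's formula: a = m² - n², b = 2mn, c = m² + n²
m = 41, n = 32
a = 41² - 32² = 1681 - 1024 = 657
b = 2 × 41 × 32 = 2624
c = 41² + 32² = 1681 + 1024 = 2705
Verification: 657² + 2624² = 431649 + 6885376 = 7317025 = 2705² ✓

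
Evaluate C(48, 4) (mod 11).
1

Using Lucas' theorem:
Write n=48 and k=4 in base 11:
n in base 11: [4, 4]
k in base 11: [0, 4]
C(48,4) mod 11 = ∏ C(n_i, k_i) mod 11
Digit binomials (mod 11): C(4,0) = 1; C(4,4) = 1
Product: 1 × 1 = 1 ≡ 1 (mod 11)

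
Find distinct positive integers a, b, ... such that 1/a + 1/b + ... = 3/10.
1/4 + 1/20

Greedy algorithm:
3/10: ceiling(10/3) = 4, use 1/4
1/20: ceiling(20/1) = 20, use 1/20
Result: 3/10 = 1/4 + 1/20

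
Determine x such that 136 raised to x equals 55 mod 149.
11

Baby-step giant-step with step n = ⌈√149⌉ = 13.
Baby steps 136^j mod 149 (j:value) for j=0..12: 0:1, 1:136, 2:20, 3:38, 4:102, 5:15, 6:103, 7:2, 8:123, 9:40, 10:76, 11:55, 12:30.
h = 55 is already in the table at j=11, so x = 11.
Check: 136^11 ≡ 55 (mod 149).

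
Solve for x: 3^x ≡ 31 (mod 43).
34

Baby-step giant-step with step n = ⌈√43⌉ = 7.
Baby steps 3^j mod 43 (j:value) for j=0..6: 0:1, 1:3, 2:9, 3:27, 4:38, 5:28, 6:41.
Giant-step multiplier: 3^(-7) ≡ 3^(42-7) = 3^35 ≡ 7 (mod 43).
Giant steps γ_i = 31·7^i mod 43: γ_0=31, γ_1=2, γ_2=14, γ_3=12, γ_4=41 (in table at j=6).
x = i·n + j = 4·7 + 6 = 34.
Check: 3^34 ≡ 31 (mod 43).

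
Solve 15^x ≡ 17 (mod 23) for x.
3

Baby-step giant-step with step n = ⌈√23⌉ = 5.
Baby steps 15^j mod 23 (j:value) for j=0..4: 0:1, 1:15, 2:18, 3:17, 4:2.
h = 17 is already in the table at j=3, so x = 3.
Check: 15^3 ≡ 17 (mod 23).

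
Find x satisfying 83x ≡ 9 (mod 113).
x ≡ 11 (mod 113)

gcd(83, 113) = 1, which divides 9, so solutions exist.
Find 83^(-1) mod 113 by the extended Euclidean algorithm:
113 = 1 × 83 + 30  ⟹  30 = (1)·113 + (-1)·83
83 = 2 × 30 + 23  ⟹  23 = (-2)·113 + (3)·83
30 = 1 × 23 + 7  ⟹  7 = (3)·113 + (-4)·83
23 = 3 × 7 + 2  ⟹  2 = (-11)·113 + (15)·83
7 = 3 × 2 + 1  ⟹  1 = (36)·113 + (-49)·83
So (-49)·83 ≡ 1 (mod 113), i.e. 83^(-1) ≡ -49 ≡ 64 (mod 113).
x ≡ 64 × 9 = 576 ≡ 11 (mod 113).
Check: 83 × 11 = 913 ≡ 9 (mod 113).
Unique solution: x ≡ 11 (mod 113)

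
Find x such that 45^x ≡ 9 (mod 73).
12

Baby-step giant-step with step n = ⌈√73⌉ = 9.
Baby steps 45^j mod 73 (j:value) for j=0..8: 0:1, 1:45, 2:54, 3:21, 4:69, 5:39, 6:3, 7:62, 8:16.
Giant-step multiplier: 45^(-9) ≡ 45^(72-9) = 45^63 ≡ 51 (mod 73).
Giant steps γ_i = 9·51^i mod 73: γ_0=9, γ_1=21 (in table at j=3).
x = i·n + j = 1·9 + 3 = 12.
Check: 45^12 ≡ 9 (mod 73).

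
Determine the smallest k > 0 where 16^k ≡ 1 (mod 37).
9

37 is prime, so ord(16) divides φ(37) = 36.
Divisors of 36: 1, 2, 3, 4, 6, 9, 12, 18, 36.
Repeated squaring: 16^1 ≡ 16, 16^2 ≡ 34, 16^4 ≡ 9, 16^8 ≡ 7, 16^16 ≡ 12, 16^32 ≡ 33 (mod 37).
Test 16^d mod 37 for each divisor d in increasing order:
16^1 ≡ 16
16^2 ≡ 34
16^3 = 16^2·16^1 ≡ 26
16^4 ≡ 9
16^6 = 16^4·16^2 ≡ 10
16^9 = 16^8·16^1 ≡ 1  ← first divisor giving 1
The order is 9.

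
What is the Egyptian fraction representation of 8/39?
1/5 + 1/195

Greedy algorithm:
8/39: ceiling(39/8) = 5, use 1/5
1/195: ceiling(195/1) = 195, use 1/195
Result: 8/39 = 1/5 + 1/195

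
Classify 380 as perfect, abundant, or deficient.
abundant

Proper divisors of 380: sum = 1 + 2 + 4 + 5 + 10 + 19 + 20 + 38 + 76 + 95 + 190 = 460
Since 460 > 380, 380 is abundant.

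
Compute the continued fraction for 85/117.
[0; 1, 2, 1, 1, 1, 10]

Euclidean algorithm steps:
85 = 0 × 117 + 85
117 = 1 × 85 + 32
85 = 2 × 32 + 21
32 = 1 × 21 + 11
21 = 1 × 11 + 10
11 = 1 × 10 + 1
10 = 10 × 1 + 0
Continued fraction: [0; 1, 2, 1, 1, 1, 10]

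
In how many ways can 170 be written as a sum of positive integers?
274768617130

p(n) counts ways to write n as a sum of positive integers (order ignored).
Euler's pentagonal recurrence: p(k) = p(k-1) + p(k-2) - p(k-5) - p(k-7) + p(k-12) + p(k-15) - ... (offsets j(3j∓1)/2, signs ++--, p(0)=1, p(<0)=0).
DP table for k = 0..169: p(0)=1, p(1)=1, p(2)=2, p(3)=3, p(4)=5, p(5)=7, p(6)=11, p(7)=15, p(8)=22, p(9)=30, p(10)=42, p(11)=56, p(12)=77, p(13)=101, p(14)=135, p(15)=176, p(16)=231, p(17)=297, p(18)=385, p(19)=490, p(20)=627, p(21)=792, p(22)=1002, p(23)=1255, p(24)=1575, p(25)=1958, p(26)=2436, p(27)=3010, p(28)=3718, p(29)=4565, p(30)=5604, p(31)=6842, p(32)=8349, p(33)=10143, p(34)=12310, p(35)=14883, p(36)=17977, p(37)=21637, p(38)=26015, p(39)=31185, p(40)=37338, p(41)=44583, p(42)=53174, p(43)=63261, p(44)=75175, p(45)=89134, p(46)=105558, p(47)=124754, p(48)=147273, p(49)=173525, p(50)=204226, p(51)=239943, p(52)=281589, p(53)=329931, p(54)=386155, p(55)=451276, p(56)=526823, p(57)=614154, p(58)=715220, p(59)=831820, p(60)=966467, p(61)=1121505, p(62)=1300156, p(63)=1505499, p(64)=1741630, p(65)=2012558, p(66)=2323520, p(67)=2679689, p(68)=3087735, p(69)=3554345, p(70)=4087968, p(71)=4697205, p(72)=5392783, p(73)=6185689, p(74)=7089500, p(75)=8118264, p(76)=9289091, p(77)=10619863, p(78)=12132164, p(79)=13848650, p(80)=15796476, p(81)=18004327, p(82)=20506255, p(83)=23338469, p(84)=26543660, p(85)=30167357, p(86)=34262962, p(87)=38887673, p(88)=44108109, p(89)=49995925, p(90)=56634173, p(91)=64112359, p(92)=72533807, p(93)=82010177, p(94)=92669720, p(95)=104651419, p(96)=118114304, p(97)=133230930, p(98)=150198136, p(99)=169229875, p(100)=190569292, p(101)=214481126, p(102)=241265379, p(103)=271248950, p(104)=304801365, p(105)=342325709, p(106)=384276336, p(107)=431149389, p(108)=483502844, p(109)=541946240, p(110)=607163746, p(111)=679903203, p(112)=761002156, p(113)=851376628, p(114)=952050665, p(115)=1064144451, p(116)=1188908248, p(117)=1327710076, p(118)=1482074143, p(119)=1653668665, p(120)=1844349560, p(121)=2056148051, p(122)=2291320912, p(123)=2552338241, p(124)=2841940500, p(125)=3163127352, p(126)=3519222692, p(127)=3913864295, p(128)=4351078600, p(129)=4835271870, p(130)=5371315400, p(131)=5964539504, p(132)=6620830889, p(133)=7346629512, p(134)=8149040695, p(135)=9035836076, p(136)=10015581680, p(137)=11097645016, p(138)=12292341831, p(139)=13610949895, p(140)=15065878135, p(141)=16670689208, p(142)=18440293320, p(143)=20390982757, p(144)=22540654445, p(145)=24908858009, p(146)=27517052599, p(147)=30388671978, p(148)=33549419497, p(149)=37027355200, p(150)=40853235313, p(151)=45060624582, p(152)=49686288421, p(153)=54770336324, p(154)=60356673280, p(155)=66493182097, p(156)=73232243759, p(157)=80630964769, p(158)=88751778802, p(159)=97662728555, p(160)=107438159466, p(161)=118159068427, p(162)=129913904637, p(163)=142798995930, p(164)=156919475295, p(165)=172389800255, p(166)=189334822579, p(167)=207890420102, p(168)=228204732751, p(169)=250438925115.
Final step: p(170) = p(169) + p(168) - p(165) - p(163) + p(158) + p(155) - p(148) - p(144) + p(135) + p(130) - p(119) - p(113) + p(100) + p(93) - p(78) - p(70) + p(53) + p(44) - p(25) - p(15)
= 250438925115 + 228204732751 - 172389800255 - 142798995930 + 88751778802 + 66493182097 - 33549419497 - 22540654445 + 9035836076 + 5371315400 - 1653668665 - 851376628 + 190569292 + 82010177 - 12132164 - 4087968 + 329931 + 75175 - 1958 - 176
= 274768617130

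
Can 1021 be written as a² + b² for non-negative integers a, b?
11² + 30² (a=11, b=30)

Factorization: 1021 = 1021
By Fermat: n is sum of two squares iff every prime p ≡ 3 (mod 4) appears to even power.
All primes ≡ 3 (mod 4) appear to even power.
Search a = 0, 1, 2, … for 1021 - a² a perfect square: first hit at a = 11: 1021 - 121 = 900 = 30².
1021 = 11² + 30² = 121 + 900 ✓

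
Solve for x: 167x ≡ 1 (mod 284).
267

gcd(167, 284) = 1, so the inverse exists.
Extended Euclidean algorithm on (284, 167):
284 = 1 × 167 + 117  ⟹  117 = (1)·284 + (-1)·167
167 = 1 × 117 + 50  ⟹  50 = (-1)·284 + (2)·167
117 = 2 × 50 + 17  ⟹  17 = (3)·284 + (-5)·167
50 = 2 × 17 + 16  ⟹  16 = (-7)·284 + (12)·167
17 = 1 × 16 + 1  ⟹  1 = (10)·284 + (-17)·167
So (-17)·167 ≡ 1 (mod 284), i.e. 167^(-1) ≡ -17 ≡ 267 (mod 284).
Check: 167 × 267 = 44589 ≡ 1 (mod 284)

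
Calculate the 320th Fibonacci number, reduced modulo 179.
38

Matrix identity: Q^n = [[F_(n+1), F_n], [F_n, F_(n-1)]] with Q = [[1,1],[1,0]].
n = 320 = 101000000₂. Square-and-multiply, entries mod 179:
Q^1 = [[1,1],[1,0]]
Q^2 = (Q^1)² = [[2,1],[1,1]]
Q^5 = (Q^2)²·Q = [[8,5],[5,3]]
Q^10 = (Q^5)² = [[89,55],[55,34]]
Q^20 = (Q^10)² = [[27,142],[142,64]]
Q^40 = (Q^20)² = [[129,34],[34,95]]
Q^80 = (Q^40)² = [[76,98],[98,157]]
Q^160 = (Q^80)² = [[165,101],[101,64]]
Q^320 = (Q^160)² = [[15,38],[38,156]]
F_320 mod 179 = Q^320[0][1] = 38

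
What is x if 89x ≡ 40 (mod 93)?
x ≡ 83 (mod 93)

gcd(89, 93) = 1, which divides 40, so solutions exist.
Find 89^(-1) mod 93 by the extended Euclidean algorithm:
93 = 1 × 89 + 4  ⟹  4 = (1)·93 + (-1)·89
89 = 22 × 4 + 1  ⟹  1 = (-22)·93 + (23)·89
So (23)·89 ≡ 1 (mod 93), i.e. 89^(-1) ≡ 23 (mod 93).
x ≡ 23 × 40 = 920 ≡ 83 (mod 93).
Check: 89 × 83 = 7387 ≡ 40 (mod 93).
Unique solution: x ≡ 83 (mod 93)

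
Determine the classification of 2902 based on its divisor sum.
deficient

Proper divisors of 2902: sum = 1 + 2 + 1451 = 1454
Since 1454 < 2902, 2902 is deficient.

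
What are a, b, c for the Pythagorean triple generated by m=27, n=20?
(329, 1080, 1129)

Euclid's formula: a = m² - n², b = 2mn, c = m² + n²
m = 27, n = 20
a = 27² - 20² = 729 - 400 = 329
b = 2 × 27 × 20 = 1080
c = 27² + 20² = 729 + 400 = 1129
Verification: 329² + 1080² = 108241 + 1166400 = 1274641 = 1129² ✓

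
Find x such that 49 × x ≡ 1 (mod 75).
49

gcd(49, 75) = 1, so the inverse exists.
Extended Euclidean algorithm on (75, 49):
75 = 1 × 49 + 26  ⟹  26 = (1)·75 + (-1)·49
49 = 1 × 26 + 23  ⟹  23 = (-1)·75 + (2)·49
26 = 1 × 23 + 3  ⟹  3 = (2)·75 + (-3)·49
23 = 7 × 3 + 2  ⟹  2 = (-15)·75 + (23)·49
3 = 1 × 2 + 1  ⟹  1 = (17)·75 + (-26)·49
So (-26)·49 ≡ 1 (mod 75), i.e. 49^(-1) ≡ -26 ≡ 49 (mod 75).
Check: 49 × 49 = 2401 ≡ 1 (mod 75)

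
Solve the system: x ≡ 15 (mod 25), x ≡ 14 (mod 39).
365

Using Chinese Remainder Theorem:
M = 25 × 39 = 975
M1 = 39, M2 = 25
y1 = 39^(-1) mod 25 = 9
y2 = 25^(-1) mod 39 = 25
x = (15×39×9 + 14×25×25) mod 975 = 365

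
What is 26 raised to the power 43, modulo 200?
176

Repeated squaring. Binary of 43 = 101011.
26^1 ≡ 26 (mod 200); 26^2 ≡ 76 (mod 200); 26^4 ≡ 176 (mod 200); 26^8 ≡ 176 (mod 200); 26^16 ≡ 176 (mod 200); 26^32 ≡ 176 (mod 200)
26^43 = 26^1 × 26^2 × 26^8 × 26^32 ≡ 176 (mod 200)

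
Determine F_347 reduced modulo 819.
89

Matrix identity: Q^n = [[F_(n+1), F_n], [F_n, F_(n-1)]] with Q = [[1,1],[1,0]].
n = 347 = 101011011₂. Square-and-multiply, entries mod 819:
Q^1 = [[1,1],[1,0]]
Q^2 = (Q^1)² = [[2,1],[1,1]]
Q^5 = (Q^2)²·Q = [[8,5],[5,3]]
Q^10 = (Q^5)² = [[89,55],[55,34]]
Q^21 = (Q^10)²·Q = [[512,299],[299,213]]
Q^43 = (Q^21)²·Q = [[753,194],[194,559]]
Q^86 = (Q^43)² = [[223,638],[638,404]]
Q^173 = (Q^86)²·Q = [[125,590],[590,354]]
Q^347 = (Q^173)²·Q = [[144,89],[89,55]]
F_347 mod 819 = Q^347[0][1] = 89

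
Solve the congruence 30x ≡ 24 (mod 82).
x ≡ 9 (mod 41)

gcd(30, 82) = 2, which divides 24, so solutions exist.
Divide through by 2: 15x ≡ 12 (mod 41).
Find 15^(-1) mod 41 by the extended Euclidean algorithm:
41 = 2 × 15 + 11  ⟹  11 = (1)·41 + (-2)·15
15 = 1 × 11 + 4  ⟹  4 = (-1)·41 + (3)·15
11 = 2 × 4 + 3  ⟹  3 = (3)·41 + (-8)·15
4 = 1 × 3 + 1  ⟹  1 = (-4)·41 + (11)·15
So (11)·15 ≡ 1 (mod 41), i.e. 15^(-1) ≡ 11 (mod 41).
x ≡ 11 × 12 = 132 ≡ 9 (mod 41).
Check: 30 × 9 = 270 ≡ 24 (mod 82).
x ≡ 9 (mod 41), giving 2 solutions mod 82.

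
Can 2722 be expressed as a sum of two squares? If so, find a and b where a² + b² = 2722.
11² + 51² (a=11, b=51)

Factorization: 2722 = 2 × 1361
By Fermat: n is sum of two squares iff every prime p ≡ 3 (mod 4) appears to even power.
All primes ≡ 3 (mod 4) appear to even power.
Search a = 0, 1, 2, … for 2722 - a² a perfect square: first hit at a = 11: 2722 - 121 = 2601 = 51².
2722 = 11² + 51² = 121 + 2601 ✓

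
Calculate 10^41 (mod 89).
17

Repeated squaring. Binary of 41 = 101001.
10^1 ≡ 10 (mod 89); 10^2 ≡ 11 (mod 89); 10^4 ≡ 32 (mod 89); 10^8 ≡ 45 (mod 89); 10^16 ≡ 67 (mod 89); 10^32 ≡ 39 (mod 89)
10^41 = 10^1 × 10^8 × 10^32 ≡ 17 (mod 89)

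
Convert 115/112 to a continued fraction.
[1; 37, 3]

Euclidean algorithm steps:
115 = 1 × 112 + 3
112 = 37 × 3 + 1
3 = 3 × 1 + 0
Continued fraction: [1; 37, 3]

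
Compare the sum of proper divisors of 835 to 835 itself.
deficient

Proper divisors of 835: sum = 1 + 5 + 167 = 173
Since 173 < 835, 835 is deficient.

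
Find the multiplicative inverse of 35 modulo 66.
17

gcd(35, 66) = 1, so the inverse exists.
Extended Euclidean algorithm on (66, 35):
66 = 1 × 35 + 31  ⟹  31 = (1)·66 + (-1)·35
35 = 1 × 31 + 4  ⟹  4 = (-1)·66 + (2)·35
31 = 7 × 4 + 3  ⟹  3 = (8)·66 + (-15)·35
4 = 1 × 3 + 1  ⟹  1 = (-9)·66 + (17)·35
So (17)·35 ≡ 1 (mod 66), i.e. 35^(-1) ≡ 17 (mod 66).
Check: 35 × 17 = 595 ≡ 1 (mod 66)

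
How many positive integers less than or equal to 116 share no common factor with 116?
56

116 = 2^2 × 29
φ(n) = n × ∏(1 - 1/p) for each prime p dividing n
φ(116) = 116 × (1 - 1/2) × (1 - 1/29) = 56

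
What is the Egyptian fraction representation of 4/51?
1/13 + 1/663

Greedy algorithm:
4/51: ceiling(51/4) = 13, use 1/13
1/663: ceiling(663/1) = 663, use 1/663
Result: 4/51 = 1/13 + 1/663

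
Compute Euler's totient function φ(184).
88

184 = 2^3 × 23
φ(n) = n × ∏(1 - 1/p) for each prime p dividing n
φ(184) = 184 × (1 - 1/2) × (1 - 1/23) = 88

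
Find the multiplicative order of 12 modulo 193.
24

193 is prime, so ord(12) divides φ(193) = 192.
Divisors of 192: 1, 2, 3, 4, 6, 8, 12, 16, 24, 32, 48, 64, 96, 192.
Repeated squaring: 12^1 ≡ 12, 12^2 ≡ 144, 12^4 ≡ 85, 12^8 ≡ 84, 12^16 ≡ 108, 12^32 ≡ 84, 12^64 ≡ 108, 12^128 ≡ 84 (mod 193).
Test 12^d mod 193 for each divisor d in increasing order:
12^1 ≡ 12
12^2 ≡ 144
12^3 = 12^2·12^1 ≡ 184
12^4 ≡ 85
12^6 = 12^4·12^2 ≡ 81
12^8 ≡ 84
12^12 = 12^8·12^4 ≡ 192
12^16 ≡ 108
12^24 = 12^16·12^8 ≡ 1  ← first divisor giving 1
The order is 24.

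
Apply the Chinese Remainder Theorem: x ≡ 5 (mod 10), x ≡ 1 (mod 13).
105

Using Chinese Remainder Theorem:
M = 10 × 13 = 130
M1 = 13, M2 = 10
y1 = 13^(-1) mod 10 = 7
y2 = 10^(-1) mod 13 = 4
x = (5×13×7 + 1×10×4) mod 130 = 105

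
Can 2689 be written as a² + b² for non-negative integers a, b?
33² + 40² (a=33, b=40)

Factorization: 2689 = 2689
By Fermat: n is sum of two squares iff every prime p ≡ 3 (mod 4) appears to even power.
All primes ≡ 3 (mod 4) appear to even power.
Search a = 0, 1, 2, … for 2689 - a² a perfect square: first hit at a = 33: 2689 - 1089 = 1600 = 40².
2689 = 33² + 40² = 1089 + 1600 ✓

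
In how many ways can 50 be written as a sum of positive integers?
204226

p(n) counts ways to write n as a sum of positive integers (order ignored).
Euler's pentagonal recurrence: p(k) = p(k-1) + p(k-2) - p(k-5) - p(k-7) + p(k-12) + p(k-15) - ... (offsets j(3j∓1)/2, signs ++--, p(0)=1, p(<0)=0).
DP table for k = 0..49: p(0)=1, p(1)=1, p(2)=2, p(3)=3, p(4)=5, p(5)=7, p(6)=11, p(7)=15, p(8)=22, p(9)=30, p(10)=42, p(11)=56, p(12)=77, p(13)=101, p(14)=135, p(15)=176, p(16)=231, p(17)=297, p(18)=385, p(19)=490, p(20)=627, p(21)=792, p(22)=1002, p(23)=1255, p(24)=1575, p(25)=1958, p(26)=2436, p(27)=3010, p(28)=3718, p(29)=4565, p(30)=5604, p(31)=6842, p(32)=8349, p(33)=10143, p(34)=12310, p(35)=14883, p(36)=17977, p(37)=21637, p(38)=26015, p(39)=31185, p(40)=37338, p(41)=44583, p(42)=53174, p(43)=63261, p(44)=75175, p(45)=89134, p(46)=105558, p(47)=124754, p(48)=147273, p(49)=173525.
Final step: p(50) = p(49) + p(48) - p(45) - p(43) + p(38) + p(35) - p(28) - p(24) + p(15) + p(10)
= 173525 + 147273 - 89134 - 63261 + 26015 + 14883 - 3718 - 1575 + 176 + 42
= 204226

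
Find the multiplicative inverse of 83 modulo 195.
47

gcd(83, 195) = 1, so the inverse exists.
Extended Euclidean algorithm on (195, 83):
195 = 2 × 83 + 29  ⟹  29 = (1)·195 + (-2)·83
83 = 2 × 29 + 25  ⟹  25 = (-2)·195 + (5)·83
29 = 1 × 25 + 4  ⟹  4 = (3)·195 + (-7)·83
25 = 6 × 4 + 1  ⟹  1 = (-20)·195 + (47)·83
So (47)·83 ≡ 1 (mod 195), i.e. 83^(-1) ≡ 47 (mod 195).
Check: 83 × 47 = 3901 ≡ 1 (mod 195)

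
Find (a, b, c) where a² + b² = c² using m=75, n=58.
(2261, 8700, 8989)

Euclid's formula: a = m² - n², b = 2mn, c = m² + n²
m = 75, n = 58
a = 75² - 58² = 5625 - 3364 = 2261
b = 2 × 75 × 58 = 8700
c = 75² + 58² = 5625 + 3364 = 8989
Verification: 2261² + 8700² = 5112121 + 75690000 = 80802121 = 8989² ✓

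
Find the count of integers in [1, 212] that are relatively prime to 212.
104

212 = 2^2 × 53
φ(n) = n × ∏(1 - 1/p) for each prime p dividing n
φ(212) = 212 × (1 - 1/2) × (1 - 1/53) = 104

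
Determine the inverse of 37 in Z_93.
88

gcd(37, 93) = 1, so the inverse exists.
Extended Euclidean algorithm on (93, 37):
93 = 2 × 37 + 19  ⟹  19 = (1)·93 + (-2)·37
37 = 1 × 19 + 18  ⟹  18 = (-1)·93 + (3)·37
19 = 1 × 18 + 1  ⟹  1 = (2)·93 + (-5)·37
So (-5)·37 ≡ 1 (mod 93), i.e. 37^(-1) ≡ -5 ≡ 88 (mod 93).
Check: 37 × 88 = 3256 ≡ 1 (mod 93)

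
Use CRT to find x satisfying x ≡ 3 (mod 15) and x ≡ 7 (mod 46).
513

Using Chinese Remainder Theorem:
M = 15 × 46 = 690
M1 = 46, M2 = 15
y1 = 46^(-1) mod 15 = 1
y2 = 15^(-1) mod 46 = 43
x = (3×46×1 + 7×15×43) mod 690 = 513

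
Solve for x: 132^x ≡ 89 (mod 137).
35

Baby-step giant-step with step n = ⌈√137⌉ = 12.
Baby steps 132^j mod 137 (j:value) for j=0..11: 0:1, 1:132, 2:25, 3:12, 4:77, 5:26, 6:7, 7:102, 8:38, 9:84, 10:128, 11:45.
Giant-step multiplier: 132^(-12) ≡ 132^(136-12) = 132^124 ≡ 14 (mod 137).
Giant steps γ_i = 89·14^i mod 137: γ_0=89, γ_1=13, γ_2=45 (in table at j=11).
x = i·n + j = 2·12 + 11 = 35.
Check: 132^35 ≡ 89 (mod 137).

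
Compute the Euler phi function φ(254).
126

254 = 2 × 127
φ(n) = n × ∏(1 - 1/p) for each prime p dividing n
φ(254) = 254 × (1 - 1/2) × (1 - 1/127) = 126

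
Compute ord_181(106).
90

181 is prime, so ord(106) divides φ(181) = 180.
Divisors of 180: 1, 2, 3, 4, 5, 6, 9, 10, 12, 15, 18, 20, 30, 36, 45, 60, 90, 180.
Repeated squaring: 106^1 ≡ 106, 106^2 ≡ 14, 106^4 ≡ 15, 106^8 ≡ 44, 106^16 ≡ 126, 106^32 ≡ 129, 106^64 ≡ 170, 106^128 ≡ 121 (mod 181).
Test 106^d mod 181 for each divisor d in increasing order:
106^1 ≡ 106
106^2 ≡ 14
106^3 = 106^2·106^1 ≡ 36
106^4 ≡ 15
106^5 = 106^4·106^1 ≡ 142
106^6 = 106^4·106^2 ≡ 29
106^9 = 106^8·106^1 ≡ 139
106^10 = 106^8·106^2 ≡ 73
106^12 = 106^8·106^4 ≡ 117
106^15 = 106^8·106^4·106^2·106^1 ≡ 49
106^18 = 106^16·106^2 ≡ 135
106^20 = 106^16·106^4 ≡ 80
106^30 = 106^16·106^8·106^4·106^2 ≡ 48
106^36 = 106^32·106^4 ≡ 125
106^45 = 106^32·106^8·106^4·106^1 ≡ 180
106^60 = 106^32·106^16·106^8·106^4 ≡ 132
106^90 = 106^64·106^16·106^8·106^2 ≡ 1  ← first divisor giving 1
The order is 90.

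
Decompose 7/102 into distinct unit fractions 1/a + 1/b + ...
1/15 + 1/510

Greedy algorithm:
7/102: ceiling(102/7) = 15, use 1/15
1/510: ceiling(510/1) = 510, use 1/510
Result: 7/102 = 1/15 + 1/510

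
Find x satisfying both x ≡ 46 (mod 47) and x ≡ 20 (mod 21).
986

Using Chinese Remainder Theorem:
M = 47 × 21 = 987
M1 = 21, M2 = 47
y1 = 21^(-1) mod 47 = 9
y2 = 47^(-1) mod 21 = 17
x = (46×21×9 + 20×47×17) mod 987 = 986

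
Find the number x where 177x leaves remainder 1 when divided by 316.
25

gcd(177, 316) = 1, so the inverse exists.
Extended Euclidean algorithm on (316, 177):
316 = 1 × 177 + 139  ⟹  139 = (1)·316 + (-1)·177
177 = 1 × 139 + 38  ⟹  38 = (-1)·316 + (2)·177
139 = 3 × 38 + 25  ⟹  25 = (4)·316 + (-7)·177
38 = 1 × 25 + 13  ⟹  13 = (-5)·316 + (9)·177
25 = 1 × 13 + 12  ⟹  12 = (9)·316 + (-16)·177
13 = 1 × 12 + 1  ⟹  1 = (-14)·316 + (25)·177
So (25)·177 ≡ 1 (mod 316), i.e. 177^(-1) ≡ 25 (mod 316).
Check: 177 × 25 = 4425 ≡ 1 (mod 316)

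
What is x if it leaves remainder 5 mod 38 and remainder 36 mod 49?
575

Using Chinese Remainder Theorem:
M = 38 × 49 = 1862
M1 = 49, M2 = 38
y1 = 49^(-1) mod 38 = 7
y2 = 38^(-1) mod 49 = 40
x = (5×49×7 + 36×38×40) mod 1862 = 575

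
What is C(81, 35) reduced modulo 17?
10

Using Lucas' theorem:
Write n=81 and k=35 in base 17:
n in base 17: [4, 13]
k in base 17: [2, 1]
C(81,35) mod 17 = ∏ C(n_i, k_i) mod 17
Digit binomials (mod 17): C(4,2) = 6; C(13,1) = 13
Product: 6 × 13 = 78 ≡ 10 (mod 17)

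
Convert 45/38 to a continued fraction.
[1; 5, 2, 3]

Euclidean algorithm steps:
45 = 1 × 38 + 7
38 = 5 × 7 + 3
7 = 2 × 3 + 1
3 = 3 × 1 + 0
Continued fraction: [1; 5, 2, 3]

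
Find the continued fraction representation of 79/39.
[2; 39]

Euclidean algorithm steps:
79 = 2 × 39 + 1
39 = 39 × 1 + 0
Continued fraction: [2; 39]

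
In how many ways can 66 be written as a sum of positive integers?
2323520

p(n) counts ways to write n as a sum of positive integers (order ignored).
Euler's pentagonal recurrence: p(k) = p(k-1) + p(k-2) - p(k-5) - p(k-7) + p(k-12) + p(k-15) - ... (offsets j(3j∓1)/2, signs ++--, p(0)=1, p(<0)=0).
DP table for k = 0..65: p(0)=1, p(1)=1, p(2)=2, p(3)=3, p(4)=5, p(5)=7, p(6)=11, p(7)=15, p(8)=22, p(9)=30, p(10)=42, p(11)=56, p(12)=77, p(13)=101, p(14)=135, p(15)=176, p(16)=231, p(17)=297, p(18)=385, p(19)=490, p(20)=627, p(21)=792, p(22)=1002, p(23)=1255, p(24)=1575, p(25)=1958, p(26)=2436, p(27)=3010, p(28)=3718, p(29)=4565, p(30)=5604, p(31)=6842, p(32)=8349, p(33)=10143, p(34)=12310, p(35)=14883, p(36)=17977, p(37)=21637, p(38)=26015, p(39)=31185, p(40)=37338, p(41)=44583, p(42)=53174, p(43)=63261, p(44)=75175, p(45)=89134, p(46)=105558, p(47)=124754, p(48)=147273, p(49)=173525, p(50)=204226, p(51)=239943, p(52)=281589, p(53)=329931, p(54)=386155, p(55)=451276, p(56)=526823, p(57)=614154, p(58)=715220, p(59)=831820, p(60)=966467, p(61)=1121505, p(62)=1300156, p(63)=1505499, p(64)=1741630, p(65)=2012558.
Final step: p(66) = p(65) + p(64) - p(61) - p(59) + p(54) + p(51) - p(44) - p(40) + p(31) + p(26) - p(15) - p(9)
= 2012558 + 1741630 - 1121505 - 831820 + 386155 + 239943 - 75175 - 37338 + 6842 + 2436 - 176 - 30
= 2323520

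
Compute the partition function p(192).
1987276856363

p(n) counts ways to write n as a sum of positive integers (order ignored).
Euler's pentagonal recurrence: p(k) = p(k-1) + p(k-2) - p(k-5) - p(k-7) + p(k-12) + p(k-15) - ... (offsets j(3j∓1)/2, signs ++--, p(0)=1, p(<0)=0).
DP table for k = 0..191: p(0)=1, p(1)=1, p(2)=2, p(3)=3, p(4)=5, p(5)=7, p(6)=11, p(7)=15, p(8)=22, p(9)=30, p(10)=42, p(11)=56, p(12)=77, p(13)=101, p(14)=135, p(15)=176, p(16)=231, p(17)=297, p(18)=385, p(19)=490, p(20)=627, p(21)=792, p(22)=1002, p(23)=1255, p(24)=1575, p(25)=1958, p(26)=2436, p(27)=3010, p(28)=3718, p(29)=4565, p(30)=5604, p(31)=6842, p(32)=8349, p(33)=10143, p(34)=12310, p(35)=14883, p(36)=17977, p(37)=21637, p(38)=26015, p(39)=31185, p(40)=37338, p(41)=44583, p(42)=53174, p(43)=63261, p(44)=75175, p(45)=89134, p(46)=105558, p(47)=124754, p(48)=147273, p(49)=173525, p(50)=204226, p(51)=239943, p(52)=281589, p(53)=329931, p(54)=386155, p(55)=451276, p(56)=526823, p(57)=614154, p(58)=715220, p(59)=831820, p(60)=966467, p(61)=1121505, p(62)=1300156, p(63)=1505499, p(64)=1741630, p(65)=2012558, p(66)=2323520, p(67)=2679689, p(68)=3087735, p(69)=3554345, p(70)=4087968, p(71)=4697205, p(72)=5392783, p(73)=6185689, p(74)=7089500, p(75)=8118264, p(76)=9289091, p(77)=10619863, p(78)=12132164, p(79)=13848650, p(80)=15796476, p(81)=18004327, p(82)=20506255, p(83)=23338469, p(84)=26543660, p(85)=30167357, p(86)=34262962, p(87)=38887673, p(88)=44108109, p(89)=49995925, p(90)=56634173, p(91)=64112359, p(92)=72533807, p(93)=82010177, p(94)=92669720, p(95)=104651419, p(96)=118114304, p(97)=133230930, p(98)=150198136, p(99)=169229875, p(100)=190569292, p(101)=214481126, p(102)=241265379, p(103)=271248950, p(104)=304801365, p(105)=342325709, p(106)=384276336, p(107)=431149389, p(108)=483502844, p(109)=541946240, p(110)=607163746, p(111)=679903203, p(112)=761002156, p(113)=851376628, p(114)=952050665, p(115)=1064144451, p(116)=1188908248, p(117)=1327710076, p(118)=1482074143, p(119)=1653668665, p(120)=1844349560, p(121)=2056148051, p(122)=2291320912, p(123)=2552338241, p(124)=2841940500, p(125)=3163127352, p(126)=3519222692, p(127)=3913864295, p(128)=4351078600, p(129)=4835271870, p(130)=5371315400, p(131)=5964539504, p(132)=6620830889, p(133)=7346629512, p(134)=8149040695, p(135)=9035836076, p(136)=10015581680, p(137)=11097645016, p(138)=12292341831, p(139)=13610949895, p(140)=15065878135, p(141)=16670689208, p(142)=18440293320, p(143)=20390982757, p(144)=22540654445, p(145)=24908858009, p(146)=27517052599, p(147)=30388671978, p(148)=33549419497, p(149)=37027355200, p(150)=40853235313, p(151)=45060624582, p(152)=49686288421, p(153)=54770336324, p(154)=60356673280, p(155)=66493182097, p(156)=73232243759, p(157)=80630964769, p(158)=88751778802, p(159)=97662728555, p(160)=107438159466, p(161)=118159068427, p(162)=129913904637, p(163)=142798995930, p(164)=156919475295, p(165)=172389800255, p(166)=189334822579, p(167)=207890420102, p(168)=228204732751, p(169)=250438925115, p(170)=274768617130, p(171)=301384802048, p(172)=330495499613, p(173)=362326859895, p(174)=397125074750, p(175)=435157697830, p(176)=476715857290, p(177)=522115831195, p(178)=571701605655, p(179)=625846753120, p(180)=684957390936, p(181)=749474411781, p(182)=819876908323, p(183)=896684817527, p(184)=980462880430, p(185)=1071823774337, p(186)=1171432692373, p(187)=1280011042268, p(188)=1398341745571, p(189)=1527273599625, p(190)=1667727404093, p(191)=1820701100652.
Final step: p(192) = p(191) + p(190) - p(187) - p(185) + p(180) + p(177) - p(170) - p(166) + p(157) + p(152) - p(141) - p(135) + p(122) + p(115) - p(100) - p(92) + p(75) + p(66) - p(47) - p(37) + p(16) + p(5)
= 1820701100652 + 1667727404093 - 1280011042268 - 1071823774337 + 684957390936 + 522115831195 - 274768617130 - 189334822579 + 80630964769 + 49686288421 - 16670689208 - 9035836076 + 2291320912 + 1064144451 - 190569292 - 72533807 + 8118264 + 2323520 - 124754 - 21637 + 231 + 7
= 1987276856363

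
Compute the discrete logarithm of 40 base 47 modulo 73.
31

Baby-step giant-step with step n = ⌈√73⌉ = 9.
Baby steps 47^j mod 73 (j:value) for j=0..8: 0:1, 1:47, 2:19, 3:17, 4:69, 5:31, 6:70, 7:5, 8:16.
Giant-step multiplier: 47^(-9) ≡ 47^(72-9) = 47^63 ≡ 10 (mod 73).
Giant steps γ_i = 40·10^i mod 73: γ_0=40, γ_1=35, γ_2=58, γ_3=69 (in table at j=4).
x = i·n + j = 3·9 + 4 = 31.
Check: 47^31 ≡ 40 (mod 73).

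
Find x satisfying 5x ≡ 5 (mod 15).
x ≡ 1 (mod 3)

gcd(5, 15) = 5, which divides 5, so solutions exist.
Divide through by 5: x ≡ 1 (mod 3).
The coefficient of x is now 1, so x ≡ 1 (mod 3).
Check: 5 × 1 = 5 ≡ 5 (mod 15).
x ≡ 1 (mod 3), giving 5 solutions mod 15.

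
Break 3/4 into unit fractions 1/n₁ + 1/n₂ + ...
1/2 + 1/4

Greedy algorithm:
3/4: ceiling(4/3) = 2, use 1/2
1/4: ceiling(4/1) = 4, use 1/4
Result: 3/4 = 1/2 + 1/4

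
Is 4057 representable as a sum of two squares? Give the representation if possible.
24² + 59² (a=24, b=59)

Factorization: 4057 = 4057
By Fermat: n is sum of two squares iff every prime p ≡ 3 (mod 4) appears to even power.
All primes ≡ 3 (mod 4) appear to even power.
Search a = 0, 1, 2, … for 4057 - a² a perfect square: first hit at a = 24: 4057 - 576 = 3481 = 59².
4057 = 24² + 59² = 576 + 3481 ✓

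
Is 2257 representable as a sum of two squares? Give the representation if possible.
24² + 41² (a=24, b=41)

Factorization: 2257 = 37 × 61
By Fermat: n is sum of two squares iff every prime p ≡ 3 (mod 4) appears to even power.
All primes ≡ 3 (mod 4) appear to even power.
Search a = 0, 1, 2, … for 2257 - a² a perfect square: first hit at a = 24: 2257 - 576 = 1681 = 41².
2257 = 24² + 41² = 576 + 1681 ✓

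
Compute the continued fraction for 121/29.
[4; 5, 1, 4]

Euclidean algorithm steps:
121 = 4 × 29 + 5
29 = 5 × 5 + 4
5 = 1 × 4 + 1
4 = 4 × 1 + 0
Continued fraction: [4; 5, 1, 4]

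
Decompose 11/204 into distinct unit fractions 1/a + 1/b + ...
1/19 + 1/776 + 1/751944

Greedy algorithm:
11/204: ceiling(204/11) = 19, use 1/19
5/3876: ceiling(3876/5) = 776, use 1/776
1/751944: ceiling(751944/1) = 751944, use 1/751944
Result: 11/204 = 1/19 + 1/776 + 1/751944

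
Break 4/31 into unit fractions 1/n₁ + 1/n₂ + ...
1/8 + 1/248

Greedy algorithm:
4/31: ceiling(31/4) = 8, use 1/8
1/248: ceiling(248/1) = 248, use 1/248
Result: 4/31 = 1/8 + 1/248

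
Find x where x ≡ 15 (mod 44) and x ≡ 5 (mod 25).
455

Using Chinese Remainder Theorem:
M = 44 × 25 = 1100
M1 = 25, M2 = 44
y1 = 25^(-1) mod 44 = 37
y2 = 44^(-1) mod 25 = 4
x = (15×25×37 + 5×44×4) mod 1100 = 455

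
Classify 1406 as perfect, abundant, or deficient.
deficient

Proper divisors of 1406: sum = 1 + 2 + 19 + 37 + 38 + 74 + 703 = 874
Since 874 < 1406, 1406 is deficient.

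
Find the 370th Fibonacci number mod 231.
22

Matrix identity: Q^n = [[F_(n+1), F_n], [F_n, F_(n-1)]] with Q = [[1,1],[1,0]].
n = 370 = 101110010₂. Square-and-multiply, entries mod 231:
Q^1 = [[1,1],[1,0]]
Q^2 = (Q^1)² = [[2,1],[1,1]]
Q^5 = (Q^2)²·Q = [[8,5],[5,3]]
Q^11 = (Q^5)²·Q = [[144,89],[89,55]]
Q^23 = (Q^11)²·Q = [[168,13],[13,155]]
Q^46 = (Q^23)² = [[211,41],[41,170]]
Q^92 = (Q^46)² = [[2,144],[144,89]]
Q^185 = (Q^92)²·Q = [[118,181],[181,168]]
Q^370 = (Q^185)² = [[23,22],[22,1]]
F_370 mod 231 = Q^370[0][1] = 22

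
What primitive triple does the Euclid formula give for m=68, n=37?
(3255, 5032, 5993)

Euclid's formula: a = m² - n², b = 2mn, c = m² + n²
m = 68, n = 37
a = 68² - 37² = 4624 - 1369 = 3255
b = 2 × 68 × 37 = 5032
c = 68² + 37² = 4624 + 1369 = 5993
Verification: 3255² + 5032² = 10595025 + 25321024 = 35916049 = 5993² ✓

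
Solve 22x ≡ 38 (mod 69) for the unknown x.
x ≡ 8 (mod 69)

gcd(22, 69) = 1, which divides 38, so solutions exist.
Find 22^(-1) mod 69 by the extended Euclidean algorithm:
69 = 3 × 22 + 3  ⟹  3 = (1)·69 + (-3)·22
22 = 7 × 3 + 1  ⟹  1 = (-7)·69 + (22)·22
So (22)·22 ≡ 1 (mod 69), i.e. 22^(-1) ≡ 22 (mod 69).
x ≡ 22 × 38 = 836 ≡ 8 (mod 69).
Check: 22 × 8 = 176 ≡ 38 (mod 69).
Unique solution: x ≡ 8 (mod 69)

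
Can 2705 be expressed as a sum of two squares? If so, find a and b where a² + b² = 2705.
1² + 52² (a=1, b=52)

Factorization: 2705 = 5 × 541
By Fermat: n is sum of two squares iff every prime p ≡ 3 (mod 4) appears to even power.
All primes ≡ 3 (mod 4) appear to even power.
Search a = 0, 1, 2, … for 2705 - a² a perfect square: first hit at a = 1: 2705 - 1 = 2704 = 52².
2705 = 1² + 52² = 1 + 2704 ✓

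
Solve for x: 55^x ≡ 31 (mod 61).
47

Baby-step giant-step with step n = ⌈√61⌉ = 8.
Baby steps 55^j mod 61 (j:value) for j=0..7: 0:1, 1:55, 2:36, 3:28, 4:15, 5:32, 6:52, 7:54.
Giant-step multiplier: 55^(-8) ≡ 55^(60-8) = 55^52 ≡ 16 (mod 61).
Giant steps γ_i = 31·16^i mod 61: γ_0=31, γ_1=8, γ_2=6, γ_3=35, γ_4=11, γ_5=54 (in table at j=7).
x = i·n + j = 5·8 + 7 = 47.
Check: 55^47 ≡ 31 (mod 61).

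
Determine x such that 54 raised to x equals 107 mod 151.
93

Baby-step giant-step with step n = ⌈√151⌉ = 13.
Baby steps 54^j mod 151 (j:value) for j=0..12: 0:1, 1:54, 2:47, 3:122, 4:95, 5:147, 6:86, 7:114, 8:116, 9:73, 10:16, 11:109, 12:148.
Giant-step multiplier: 54^(-13) ≡ 54^(150-13) = 54^137 ≡ 96 (mod 151).
Giant steps γ_i = 107·96^i mod 151: γ_0=107, γ_1=4, γ_2=82, γ_3=20, γ_4=108, γ_5=100, γ_6=87, γ_7=47 (in table at j=2).
x = i·n + j = 7·13 + 2 = 93.
Check: 54^93 ≡ 107 (mod 151).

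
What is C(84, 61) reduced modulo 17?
4

Using Lucas' theorem:
Write n=84 and k=61 in base 17:
n in base 17: [4, 16]
k in base 17: [3, 10]
C(84,61) mod 17 = ∏ C(n_i, k_i) mod 17
Digit binomials (mod 17): C(4,3) = 4; C(16,10) = 8008 ≡ 1
Product: 4 × 1 = 4 ≡ 4 (mod 17)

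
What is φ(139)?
138

139 = 139
φ(n) = n × ∏(1 - 1/p) for each prime p dividing n
φ(139) = 139 × (1 - 1/139) = 138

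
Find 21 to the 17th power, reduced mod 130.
21

Repeated squaring. Binary of 17 = 10001.
21^1 ≡ 21 (mod 130); 21^2 ≡ 51 (mod 130); 21^4 ≡ 1 (mod 130); 21^8 ≡ 1 (mod 130); 21^16 ≡ 1 (mod 130)
21^17 = 21^1 × 21^16 ≡ 21 (mod 130)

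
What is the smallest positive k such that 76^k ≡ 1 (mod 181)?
180

181 is prime, so ord(76) divides φ(181) = 180.
Divisors of 180: 1, 2, 3, 4, 5, 6, 9, 10, 12, 15, 18, 20, 30, 36, 45, 60, 90, 180.
Repeated squaring: 76^1 ≡ 76, 76^2 ≡ 165, 76^4 ≡ 75, 76^8 ≡ 14, 76^16 ≡ 15, 76^32 ≡ 44, 76^64 ≡ 126, 76^128 ≡ 129 (mod 181).
Test 76^d mod 181 for each divisor d in increasing order:
76^1 ≡ 76
76^2 ≡ 165
76^3 = 76^2·76^1 ≡ 51
76^4 ≡ 75
76^5 = 76^4·76^1 ≡ 89
76^6 = 76^4·76^2 ≡ 67
76^9 = 76^8·76^1 ≡ 159
76^10 = 76^8·76^2 ≡ 138
76^12 = 76^8·76^4 ≡ 145
76^15 = 76^8·76^4·76^2·76^1 ≡ 155
76^18 = 76^16·76^2 ≡ 122
76^20 = 76^16·76^4 ≡ 39
76^30 = 76^16·76^8·76^4·76^2 ≡ 133
76^36 = 76^32·76^4 ≡ 42
76^45 = 76^32·76^8·76^4·76^1 ≡ 162
76^60 = 76^32·76^16·76^8·76^4 ≡ 132
76^90 = 76^64·76^16·76^8·76^2 ≡ 180
76^180 = 76^128·76^32·76^16·76^4 ≡ 1  ← first divisor giving 1
The order is 180.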